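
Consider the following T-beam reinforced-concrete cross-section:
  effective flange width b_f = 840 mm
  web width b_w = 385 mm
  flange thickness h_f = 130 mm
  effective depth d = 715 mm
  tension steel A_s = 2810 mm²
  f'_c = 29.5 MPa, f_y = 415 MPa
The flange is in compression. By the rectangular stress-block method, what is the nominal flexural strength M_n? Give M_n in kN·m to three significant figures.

Tension: T = A_s f_y = 2810 × 415 = 1166150 N.
Try a within the flange: a = T/(0.85 f'_c b_f) = 1166150/(0.85 × 29.5 × 840) = 55.36 mm.
Since a = 55.36 ≤ h_f = 130 mm, the stress block lies entirely in the flange; analyse as a rectangular beam of width b_f.
M_n = T(d − a/2) = 1166150 × (715 − 27.68) = 801.52 × 10⁶ N·mm.
M_n = 801.52 kN·m.

M_n ≈ 802 kN·m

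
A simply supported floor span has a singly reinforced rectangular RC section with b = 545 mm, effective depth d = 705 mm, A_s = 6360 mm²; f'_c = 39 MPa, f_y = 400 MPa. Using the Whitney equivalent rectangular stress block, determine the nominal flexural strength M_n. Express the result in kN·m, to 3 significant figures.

M_n ≈ 1610 kN·m

T = A_s f_y = 6360 × 400 = 2544000 N = 2544 kN.
From C = T: a = T/(0.85 f'_c b) = 2544000/(0.85 × 39 × 545) = 140.81 mm.
M_n = T(d − a/2) = 2544 kN × (705 − 70.405) mm = 1614.41 kN·m.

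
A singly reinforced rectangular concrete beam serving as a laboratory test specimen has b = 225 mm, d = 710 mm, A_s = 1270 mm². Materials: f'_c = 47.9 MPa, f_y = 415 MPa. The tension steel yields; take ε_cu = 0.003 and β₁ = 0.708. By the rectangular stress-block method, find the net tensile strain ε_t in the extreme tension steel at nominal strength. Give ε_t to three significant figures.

ε_t ≈ 0.0232

a = A_s f_y/(0.85 f'_c b) = 57.53 mm.
β₁ = 0.708, so c = a/β₁ = 57.53/0.708 = 81.26 mm.
From the linear strain diagram with ε_cu = 0.003: ε_t = 0.003 (d − c)/c = 0.003 × (710 − 81.26)/81.26 = 0.0232.
Since ε_t ≥ 0.005, the section is tension-controlled.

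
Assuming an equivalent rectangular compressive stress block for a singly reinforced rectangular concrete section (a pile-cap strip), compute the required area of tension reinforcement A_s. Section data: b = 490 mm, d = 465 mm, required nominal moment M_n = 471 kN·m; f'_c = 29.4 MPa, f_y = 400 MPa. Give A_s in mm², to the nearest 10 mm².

With M_n = 0.85 f'_c a b (d − a/2), solve the quadratic for a:
a = d − √(d² − 2M_n/(0.85 f'_c b)) = 465 − √(465² − 2 × 471×10⁶/(0.85 × 29.4 × 490)) = 91.78 mm.
A_s = 0.85 f'_c a b / f_y = 0.85 × 29.4 × 91.78 × 490 / 400 = 2809.6 mm².

A_s ≈ 2810 mm²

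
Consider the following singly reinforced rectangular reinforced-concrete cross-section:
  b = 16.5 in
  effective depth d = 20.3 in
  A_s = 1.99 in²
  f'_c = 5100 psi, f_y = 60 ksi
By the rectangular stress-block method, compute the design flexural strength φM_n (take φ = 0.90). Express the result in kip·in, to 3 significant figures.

T = A_s f_y = 1.99 × 60 = 119.4 kips.
a = T/(0.85 f'_c b) = 119.4/(0.85 × 5.1 × 16.5) = 1.669 in.
M_n = T(d − a/2) = 119.4 × (20.3 − 0.8345) = 2324.2 kip·in.
φM_n = 0.90 × 2324.2 = 2091.8 kip·in.

φM_n ≈ 2090 kip·in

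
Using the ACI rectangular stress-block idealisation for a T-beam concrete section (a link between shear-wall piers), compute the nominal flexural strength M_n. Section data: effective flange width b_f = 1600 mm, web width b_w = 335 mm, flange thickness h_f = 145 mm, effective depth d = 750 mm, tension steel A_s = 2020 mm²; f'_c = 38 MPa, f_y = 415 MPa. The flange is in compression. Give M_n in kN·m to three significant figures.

Tension: T = A_s f_y = 2020 × 415 = 838300 N.
Try a within the flange: a = T/(0.85 f'_c b_f) = 838300/(0.85 × 38 × 1600) = 16.22 mm.
Since a = 16.22 ≤ h_f = 145 mm, the stress block lies entirely in the flange; analyse as a rectangular beam of width b_f.
M_n = T(d − a/2) = 838300 × (750 − 8.11) = 621.93 × 10⁶ N·mm.
M_n = 621.93 kN·m.

M_n ≈ 622 kN·m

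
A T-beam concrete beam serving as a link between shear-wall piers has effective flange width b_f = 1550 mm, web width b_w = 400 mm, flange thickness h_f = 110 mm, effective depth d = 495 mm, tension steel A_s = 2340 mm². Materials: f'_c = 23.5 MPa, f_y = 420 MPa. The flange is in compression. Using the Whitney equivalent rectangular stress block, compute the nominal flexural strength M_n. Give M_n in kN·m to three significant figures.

M_n ≈ 471 kN·m

Tension: T = A_s f_y = 2340 × 420 = 982800 N.
Try a within the flange: a = T/(0.85 f'_c b_f) = 982800/(0.85 × 23.5 × 1550) = 31.74 mm.
Since a = 31.74 ≤ h_f = 110 mm, the stress block lies entirely in the flange; analyse as a rectangular beam of width b_f.
M_n = T(d − a/2) = 982800 × (495 − 15.87) = 470.89 × 10⁶ N·mm.
M_n = 470.89 kN·m.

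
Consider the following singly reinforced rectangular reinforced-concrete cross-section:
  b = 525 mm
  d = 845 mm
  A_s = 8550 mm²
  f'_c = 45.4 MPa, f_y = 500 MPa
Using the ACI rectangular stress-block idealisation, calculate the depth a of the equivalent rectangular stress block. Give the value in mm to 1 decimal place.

a ≈ 211.0 mm

T = A_s f_y = 8550 × 500 = 4275000 N = 4275 kN.
Setting C = 0.85 f'_c a b equal to T: a = 4275000/(0.85 × 45.4 × 525) = 211.0 mm.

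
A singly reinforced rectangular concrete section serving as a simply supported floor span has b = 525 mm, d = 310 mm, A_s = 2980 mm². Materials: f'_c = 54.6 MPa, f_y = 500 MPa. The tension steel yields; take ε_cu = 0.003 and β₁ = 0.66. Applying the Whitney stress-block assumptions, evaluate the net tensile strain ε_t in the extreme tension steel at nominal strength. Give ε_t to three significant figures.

ε_t ≈ 0.00704

a = A_s f_y/(0.85 f'_c b) = 61.15 mm.
β₁ = 0.66, so c = a/β₁ = 61.15/0.66 = 92.65 mm.
From the linear strain diagram with ε_cu = 0.003: ε_t = 0.003 (d − c)/c = 0.003 × (310 − 92.65)/92.65 = 0.00704.
Since ε_t ≥ 0.005, the section is tension-controlled.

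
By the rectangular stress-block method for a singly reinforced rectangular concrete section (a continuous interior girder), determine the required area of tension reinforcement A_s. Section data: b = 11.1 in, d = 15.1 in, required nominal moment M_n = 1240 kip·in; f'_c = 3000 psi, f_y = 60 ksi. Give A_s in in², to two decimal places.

From M_n = 0.85 f'_c a b (d − a/2):
a = d − √(d² − 2M_n/(0.85 f'_c b)) = 15.1 − √(15.1² − 2 × 1240/(0.85 × 3 × 11.1)) = 3.251 in.
A_s = 0.85 f'_c a b / f_y = 0.85 × 3 × 3.251 × 11.1 / 60 = 1.534 in².

A_s ≈ 1.53 in²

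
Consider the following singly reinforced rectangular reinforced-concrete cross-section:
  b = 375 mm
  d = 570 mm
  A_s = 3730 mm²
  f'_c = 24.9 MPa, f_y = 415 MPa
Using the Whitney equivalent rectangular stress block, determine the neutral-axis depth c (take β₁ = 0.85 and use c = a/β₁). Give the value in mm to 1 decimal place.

T = A_s f_y = 3730 × 415 = 1547950 N = 1547.95 kN.
Setting C = 0.85 f'_c a b equal to T: a = 1547950/(0.85 × 24.9 × 375) = 195.033 mm.
With β₁ = 0.85, c = a/β₁ = 195.033/0.85 = 229.5 mm.

c ≈ 229.5 mm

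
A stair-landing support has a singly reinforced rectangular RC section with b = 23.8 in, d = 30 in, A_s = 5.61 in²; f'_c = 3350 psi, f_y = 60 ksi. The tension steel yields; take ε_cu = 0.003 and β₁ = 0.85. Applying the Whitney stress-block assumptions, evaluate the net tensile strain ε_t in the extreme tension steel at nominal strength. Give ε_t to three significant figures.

ε_t ≈ 0.0124

a = A_s f_y/(0.85 f'_c b) = 4.967 in.
β₁ = 0.85, so c = a/β₁ = 4.967/0.85 = 5.844 in.
From the linear strain diagram with ε_cu = 0.003: ε_t = 0.003 (d − c)/c = 0.003 × (30 − 5.844)/5.844 = 0.0124.
Since ε_t ≥ 0.005, the section is tension-controlled.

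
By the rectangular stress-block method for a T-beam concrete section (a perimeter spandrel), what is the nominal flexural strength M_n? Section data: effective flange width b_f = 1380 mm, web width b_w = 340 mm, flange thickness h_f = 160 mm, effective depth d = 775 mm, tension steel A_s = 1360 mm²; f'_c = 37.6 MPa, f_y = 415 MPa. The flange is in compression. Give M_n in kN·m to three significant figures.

Tension: T = A_s f_y = 1360 × 415 = 564400 N.
Try a within the flange: a = T/(0.85 f'_c b_f) = 564400/(0.85 × 37.6 × 1380) = 12.80 mm.
Since a = 12.80 ≤ h_f = 160 mm, the stress block lies entirely in the flange; analyse as a rectangular beam of width b_f.
M_n = T(d − a/2) = 564400 × (775 − 6.4) = 433.80 × 10⁶ N·mm.
M_n = 433.80 kN·m.

M_n ≈ 434 kN·m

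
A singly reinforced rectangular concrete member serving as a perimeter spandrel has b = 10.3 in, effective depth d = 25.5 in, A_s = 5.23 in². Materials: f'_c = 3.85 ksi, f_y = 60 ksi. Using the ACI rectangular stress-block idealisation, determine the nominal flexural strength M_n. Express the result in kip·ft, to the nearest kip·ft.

M_n ≈ 545 kip·ft

T = A_s f_y = 5.23 × 60 = 313.8 kips.
a = T/(0.85 f'_c b) = 313.8/(0.85 × 3.85 × 10.3) = 9.310 in.
M_n = T(d − a/2) = 313.8 × (25.5 − 4.655) = 6541.2 kip·in = 6541.2/12 = 545.10 kip·ft.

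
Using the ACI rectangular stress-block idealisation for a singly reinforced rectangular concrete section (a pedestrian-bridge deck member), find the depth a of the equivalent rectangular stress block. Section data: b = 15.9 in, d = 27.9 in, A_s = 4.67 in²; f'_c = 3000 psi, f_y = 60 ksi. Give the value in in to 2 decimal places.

T = A_s f_y = 4.67 × 60 = 280.2 kips.
a = T/(0.85 f'_c b) = 280.2/(0.85 × 3 × 15.9) = 6.91 in.

a ≈ 6.91 in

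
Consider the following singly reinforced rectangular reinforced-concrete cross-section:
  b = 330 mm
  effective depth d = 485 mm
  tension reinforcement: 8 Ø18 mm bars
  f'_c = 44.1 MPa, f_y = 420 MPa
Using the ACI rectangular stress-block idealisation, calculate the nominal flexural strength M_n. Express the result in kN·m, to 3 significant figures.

A_s = 8 × 254 = 2032 mm².
T = A_s f_y = 2032 × 420 = 853440 N = 853.44 kN.
From C = T: a = T/(0.85 f'_c b) = 853440/(0.85 × 44.1 × 330) = 68.99 mm.
M_n = T(d − a/2) = 853.44 kN × (485 − 34.495) mm = 384.48 kN·m.

M_n ≈ 384 kN·m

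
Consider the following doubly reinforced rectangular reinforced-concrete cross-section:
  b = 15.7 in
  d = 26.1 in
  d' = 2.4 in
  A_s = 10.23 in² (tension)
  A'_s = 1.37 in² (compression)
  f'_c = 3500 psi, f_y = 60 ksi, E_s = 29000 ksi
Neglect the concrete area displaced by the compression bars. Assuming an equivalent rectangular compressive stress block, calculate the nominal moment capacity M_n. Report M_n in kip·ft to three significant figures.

Assume both steels yield.
a = (A_s − A'_s) f_y/(0.85 f'_c b) = (10.23 − 1.37) × 60/(0.85 × 3.5 × 15.7) = 11.381 in.
c = a/β₁ = 11.381/0.85 = 13.389 in; ε'_s = 0.003(c − d')/c = 0.0025 ≥ ε_y = 0.0021, so the compression steel yields.
M_n = (A_s − A'_s) f_y (d − a/2) + A'_s f_y (d − d') = 531.6 × (26.1 − 5.6905) + 82.2 × (26.1 − 2.4) = 10849.7 + 1948.1 = 12797.8 kip·in = 12797.8/12 = 1066.48 kip·ft.

M_n ≈ 1070 kip·ft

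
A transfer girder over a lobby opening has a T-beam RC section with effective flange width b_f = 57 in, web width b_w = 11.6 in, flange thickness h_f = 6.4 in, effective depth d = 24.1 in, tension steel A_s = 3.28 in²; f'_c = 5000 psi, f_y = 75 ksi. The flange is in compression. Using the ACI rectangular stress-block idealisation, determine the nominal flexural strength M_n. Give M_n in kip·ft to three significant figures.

Tension: T = A_s f_y = 3.28 × 75 = 246 kips.
Try a within the flange: a = T/(0.85 f'_c b_f) = 246/(0.85 × 5 × 57) = 1.015 in.
Since a = 1.015 ≤ h_f = 6.4 in, the stress block lies entirely in the flange; analyse as a rectangular beam of width b_f.
M_n = T(d − a/2) = 246 × (24.1 − 0.5075) = 5803.8 kip·in.
M_n = 5803.8/12 = 483.65 kip·ft.

M_n ≈ 484 kip·ft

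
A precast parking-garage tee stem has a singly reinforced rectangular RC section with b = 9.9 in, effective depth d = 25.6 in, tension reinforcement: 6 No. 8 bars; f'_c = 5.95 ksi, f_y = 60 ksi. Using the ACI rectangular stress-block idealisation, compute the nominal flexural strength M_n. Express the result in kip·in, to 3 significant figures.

M_n ≈ 6470 kip·in

A_s = 6 × 0.79 = 4.74 in².
T = A_s f_y = 4.74 × 60 = 284.4 kips.
a = T/(0.85 f'_c b) = 284.4/(0.85 × 5.95 × 9.9) = 5.680 in.
M_n = T(d − a/2) = 284.4 × (25.6 − 2.84) = 6472.9 kip·in.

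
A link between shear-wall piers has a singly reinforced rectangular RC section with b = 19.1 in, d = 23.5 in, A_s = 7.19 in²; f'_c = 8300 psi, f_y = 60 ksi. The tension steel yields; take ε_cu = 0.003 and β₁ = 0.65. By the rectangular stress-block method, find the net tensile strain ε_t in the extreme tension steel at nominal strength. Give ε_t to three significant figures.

a = A_s f_y/(0.85 f'_c b) = 3.201 in.
β₁ = 0.65, so c = a/β₁ = 3.201/0.65 = 4.925 in.
From the linear strain diagram with ε_cu = 0.003: ε_t = 0.003 (d − c)/c = 0.003 × (23.5 − 4.925)/4.925 = 0.0113.
Since ε_t ≥ 0.005, the section is tension-controlled.

ε_t ≈ 0.0113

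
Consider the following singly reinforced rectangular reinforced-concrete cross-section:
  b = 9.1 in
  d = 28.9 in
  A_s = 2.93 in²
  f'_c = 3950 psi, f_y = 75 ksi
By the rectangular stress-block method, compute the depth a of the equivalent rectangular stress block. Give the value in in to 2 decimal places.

T = A_s f_y = 2.93 × 75 = 219.75 kips.
a = T/(0.85 f'_c b) = 219.75/(0.85 × 3.95 × 9.1) = 7.19 in.

a ≈ 7.19 in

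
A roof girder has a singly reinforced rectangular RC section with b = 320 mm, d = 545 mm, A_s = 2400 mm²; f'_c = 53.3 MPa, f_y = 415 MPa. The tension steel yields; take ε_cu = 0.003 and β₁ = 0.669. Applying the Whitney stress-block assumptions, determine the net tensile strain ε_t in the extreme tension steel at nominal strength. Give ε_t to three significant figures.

ε_t ≈ 0.0129

a = A_s f_y/(0.85 f'_c b) = 68.70 mm.
β₁ = 0.669, so c = a/β₁ = 68.70/0.669 = 102.69 mm.
From the linear strain diagram with ε_cu = 0.003: ε_t = 0.003 (d − c)/c = 0.003 × (545 − 102.69)/102.69 = 0.0129.
Since ε_t ≥ 0.005, the section is tension-controlled.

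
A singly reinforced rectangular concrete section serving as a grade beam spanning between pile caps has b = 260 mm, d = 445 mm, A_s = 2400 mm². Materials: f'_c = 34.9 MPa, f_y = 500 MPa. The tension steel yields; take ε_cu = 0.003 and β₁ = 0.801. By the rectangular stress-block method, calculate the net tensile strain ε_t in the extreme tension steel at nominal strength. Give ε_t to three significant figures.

a = A_s f_y/(0.85 f'_c b) = 155.58 mm.
β₁ = 0.801, so c = a/β₁ = 155.58/0.801 = 194.23 mm.
From the linear strain diagram with ε_cu = 0.003: ε_t = 0.003 (d − c)/c = 0.003 × (445 − 194.23)/194.23 = 0.00387.
ε_t < 0.004 — the section is over-reinforced for flexure under ACI limits.

ε_t ≈ 0.00387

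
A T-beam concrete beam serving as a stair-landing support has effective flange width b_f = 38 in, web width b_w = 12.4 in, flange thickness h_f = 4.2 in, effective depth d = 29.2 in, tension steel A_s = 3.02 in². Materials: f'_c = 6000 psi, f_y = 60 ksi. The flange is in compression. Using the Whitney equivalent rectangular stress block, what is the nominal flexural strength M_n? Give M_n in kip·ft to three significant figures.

M_n ≈ 434 kip·ft

Tension: T = A_s f_y = 3.02 × 60 = 181.2 kips.
Try a within the flange: a = T/(0.85 f'_c b_f) = 181.2/(0.85 × 6 × 38) = 0.935 in.
Since a = 0.935 ≤ h_f = 4.2 in, the stress block lies entirely in the flange; analyse as a rectangular beam of width b_f.
M_n = T(d − a/2) = 181.2 × (29.2 − 0.4675) = 5206.3 kip·in.
M_n = 5206.3/12 = 433.86 kip·ft.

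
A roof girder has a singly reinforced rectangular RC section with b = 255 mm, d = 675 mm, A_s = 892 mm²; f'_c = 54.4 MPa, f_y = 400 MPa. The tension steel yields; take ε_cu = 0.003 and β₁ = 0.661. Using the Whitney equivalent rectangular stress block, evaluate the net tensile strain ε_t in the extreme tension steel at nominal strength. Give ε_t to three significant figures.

a = A_s f_y/(0.85 f'_c b) = 30.26 mm.
β₁ = 0.661, so c = a/β₁ = 30.26/0.661 = 45.78 mm.
From the linear strain diagram with ε_cu = 0.003: ε_t = 0.003 (d − c)/c = 0.003 × (675 − 45.78)/45.78 = 0.0412.
Since ε_t ≥ 0.005, the section is tension-controlled.

ε_t ≈ 0.0412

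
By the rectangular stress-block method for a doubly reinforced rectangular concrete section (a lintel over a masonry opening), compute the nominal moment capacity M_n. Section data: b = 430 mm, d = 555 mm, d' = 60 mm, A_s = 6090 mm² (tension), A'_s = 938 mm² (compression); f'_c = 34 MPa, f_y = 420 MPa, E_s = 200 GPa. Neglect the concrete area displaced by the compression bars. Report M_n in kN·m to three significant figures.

M_n ≈ 1210 kN·m

Assume both tension and compression steel yield.
Net tension couple steel: A_s − A'_s = 5152 mm².
a = (A_s − A'_s) f_y / (0.85 f'_c b) = 2163840/(0.85 × 34 × 430) = 174.12 mm.
c = a/β₁ = 174.12/0.807 = 215.76 mm; ε'_s = 0.003(c − d')/c = 0.0022 ≥ f_y/E_s = 0.0021, so compression steel does yield.
M_n = (A_s − A'_s) f_y (d − a/2) + A'_s f_y (d − d') = [2163840 × (555 − 87.06) + 393960 × (555 − 60)] × 10⁻⁶ = 1012.55 + 195.01 = 1207.56 kN·m.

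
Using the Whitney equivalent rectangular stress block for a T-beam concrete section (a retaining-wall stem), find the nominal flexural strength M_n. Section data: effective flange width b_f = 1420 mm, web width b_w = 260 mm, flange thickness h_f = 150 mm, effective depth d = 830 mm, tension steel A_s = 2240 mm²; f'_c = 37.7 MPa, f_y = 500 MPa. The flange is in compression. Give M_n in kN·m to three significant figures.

M_n ≈ 916 kN·m

Tension: T = A_s f_y = 2240 × 500 = 1120000 N.
Try a within the flange: a = T/(0.85 f'_c b_f) = 1120000/(0.85 × 37.7 × 1420) = 24.61 mm.
Since a = 24.61 ≤ h_f = 150 mm, the stress block lies entirely in the flange; analyse as a rectangular beam of width b_f.
M_n = T(d − a/2) = 1120000 × (830 − 12.305) = 915.82 × 10⁶ N·mm.
M_n = 915.82 kN·m.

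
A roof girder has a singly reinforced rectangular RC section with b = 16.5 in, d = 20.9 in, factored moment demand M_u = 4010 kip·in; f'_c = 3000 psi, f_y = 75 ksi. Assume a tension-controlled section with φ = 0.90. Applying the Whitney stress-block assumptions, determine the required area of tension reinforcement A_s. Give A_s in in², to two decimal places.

M_n = M_u/φ = 4010/0.90 = 4455.56 kip·in.
From M_n = 0.85 f'_c a b (d − a/2):
a = d − √(d² − 2M_n/(0.85 f'_c b)) = 20.9 − √(20.9² − 2 × 4455.56/(0.85 × 3 × 16.5)) = 5.899 in.
A_s = 0.85 f'_c a b / f_y = 0.85 × 3 × 5.899 × 16.5 / 75 = 3.309 in².

A_s ≈ 3.31 in²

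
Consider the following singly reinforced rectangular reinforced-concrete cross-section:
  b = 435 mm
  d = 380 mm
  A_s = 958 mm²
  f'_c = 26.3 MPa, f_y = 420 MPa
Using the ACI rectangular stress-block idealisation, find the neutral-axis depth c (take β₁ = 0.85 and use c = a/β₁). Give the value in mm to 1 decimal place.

T = A_s f_y = 958 × 420 = 402360 N = 402.36 kN.
Setting C = 0.85 f'_c a b equal to T: a = 402360/(0.85 × 26.3 × 435) = 41.376 mm.
With β₁ = 0.85, c = a/β₁ = 41.376/0.85 = 48.7 mm.

c ≈ 48.7 mm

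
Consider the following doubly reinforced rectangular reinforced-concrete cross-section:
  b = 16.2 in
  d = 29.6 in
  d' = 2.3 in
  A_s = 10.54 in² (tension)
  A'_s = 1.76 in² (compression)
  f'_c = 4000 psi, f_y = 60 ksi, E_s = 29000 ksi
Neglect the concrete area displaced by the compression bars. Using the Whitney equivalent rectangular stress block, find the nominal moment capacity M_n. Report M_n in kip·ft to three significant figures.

Assume both steels yield.
a = (A_s − A'_s) f_y/(0.85 f'_c b) = (10.54 − 1.76) × 60/(0.85 × 4 × 16.2) = 9.564 in.
c = a/β₁ = 9.564/0.85 = 11.252 in; ε'_s = 0.003(c − d')/c = 0.0024 ≥ ε_y = 0.0021, so the compression steel yields.
M_n = (A_s − A'_s) f_y (d − a/2) + A'_s f_y (d − d') = 526.8 × (29.6 − 4.782) + 105.6 × (29.6 − 2.3) = 13074.1 + 2882.9 = 15957.0 kip·in = 15957.0/12 = 1329.75 kip·ft.

M_n ≈ 1330 kip·ft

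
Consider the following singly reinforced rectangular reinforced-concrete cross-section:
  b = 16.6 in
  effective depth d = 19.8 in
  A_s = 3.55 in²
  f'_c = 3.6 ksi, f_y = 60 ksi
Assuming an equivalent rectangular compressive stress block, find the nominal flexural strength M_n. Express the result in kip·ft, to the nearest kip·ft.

T = A_s f_y = 3.55 × 60 = 213 kips.
a = T/(0.85 f'_c b) = 213/(0.85 × 3.6 × 16.6) = 4.193 in.
M_n = T(d − a/2) = 213 × (19.8 − 2.0965) = 3770.8 kip·in = 3770.8/12 = 314.23 kip·ft.

M_n ≈ 314 kip·ft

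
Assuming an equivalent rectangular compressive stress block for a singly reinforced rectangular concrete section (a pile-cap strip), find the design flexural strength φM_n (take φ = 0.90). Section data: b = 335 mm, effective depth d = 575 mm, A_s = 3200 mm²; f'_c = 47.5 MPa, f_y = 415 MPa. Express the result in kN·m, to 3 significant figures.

T = A_s f_y = 3200 × 415 = 1328000 N = 1328 kN.
From C = T: a = T/(0.85 f'_c b) = 1328000/(0.85 × 47.5 × 335) = 98.18 mm.
M_n = T(d − a/2) = 1328 kN × (575 − 49.09) mm = 698.41 kN·m.
φM_n = 0.90 × 698.41 = 628.57 kN·m.

φM_n ≈ 629 kN·m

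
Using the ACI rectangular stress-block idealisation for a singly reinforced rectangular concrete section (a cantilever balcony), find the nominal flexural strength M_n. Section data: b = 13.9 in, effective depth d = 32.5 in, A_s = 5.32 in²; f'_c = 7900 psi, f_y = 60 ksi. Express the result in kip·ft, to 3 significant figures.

T = A_s f_y = 5.32 × 60 = 319.2 kips.
a = T/(0.85 f'_c b) = 319.2/(0.85 × 7.9 × 13.9) = 3.420 in.
M_n = T(d − a/2) = 319.2 × (32.5 − 1.71) = 9828.2 kip·in = 9828.2/12 = 819.02 kip·ft.

M_n ≈ 819 kip·ft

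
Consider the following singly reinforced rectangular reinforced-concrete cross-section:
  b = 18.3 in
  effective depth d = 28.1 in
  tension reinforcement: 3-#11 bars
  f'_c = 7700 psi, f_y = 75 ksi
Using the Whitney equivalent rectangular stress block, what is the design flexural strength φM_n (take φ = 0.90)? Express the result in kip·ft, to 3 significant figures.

A_s = 3 × 1.56 = 4.68 in².
T = A_s f_y = 4.68 × 75 = 351 kips.
a = T/(0.85 f'_c b) = 351/(0.85 × 7.7 × 18.3) = 2.931 in.
M_n = T(d − a/2) = 351 × (28.1 − 1.4655) = 9348.7 kip·in = 9348.7/12 = 779.06 kip·ft.
φM_n = 0.90 × 779.06 = 701.15 kip·ft.

φM_n ≈ 701 kip·ft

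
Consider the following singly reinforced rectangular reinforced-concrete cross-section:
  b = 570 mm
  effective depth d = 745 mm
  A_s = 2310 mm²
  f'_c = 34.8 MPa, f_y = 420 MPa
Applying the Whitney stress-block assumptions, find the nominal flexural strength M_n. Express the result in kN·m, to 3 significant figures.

M_n ≈ 695 kN·m

T = A_s f_y = 2310 × 420 = 970200 N = 970.2 kN.
From C = T: a = T/(0.85 f'_c b) = 970200/(0.85 × 34.8 × 570) = 57.54 mm.
M_n = T(d − a/2) = 970.2 kN × (745 − 28.77) mm = 694.89 kN·m.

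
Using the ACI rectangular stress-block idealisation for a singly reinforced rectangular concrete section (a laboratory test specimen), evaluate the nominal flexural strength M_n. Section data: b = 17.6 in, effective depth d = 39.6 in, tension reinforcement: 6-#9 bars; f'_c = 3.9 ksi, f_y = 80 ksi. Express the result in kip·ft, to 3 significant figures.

A_s = 6 × 1 = 6 in².
T = A_s f_y = 6 × 80 = 480 kips.
a = T/(0.85 f'_c b) = 480/(0.85 × 3.9 × 17.6) = 8.227 in.
M_n = T(d − a/2) = 480 × (39.6 − 4.1135) = 17033.5 kip·in = 17033.5/12 = 1419.46 kip·ft.

M_n ≈ 1420 kip·ft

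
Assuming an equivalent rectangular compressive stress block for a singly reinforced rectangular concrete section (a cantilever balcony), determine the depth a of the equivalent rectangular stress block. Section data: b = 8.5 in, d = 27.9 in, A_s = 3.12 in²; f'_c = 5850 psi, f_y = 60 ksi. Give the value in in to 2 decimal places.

T = A_s f_y = 3.12 × 60 = 187.2 kips.
a = T/(0.85 f'_c b) = 187.2/(0.85 × 5.85 × 8.5) = 4.43 in.

a ≈ 4.43 in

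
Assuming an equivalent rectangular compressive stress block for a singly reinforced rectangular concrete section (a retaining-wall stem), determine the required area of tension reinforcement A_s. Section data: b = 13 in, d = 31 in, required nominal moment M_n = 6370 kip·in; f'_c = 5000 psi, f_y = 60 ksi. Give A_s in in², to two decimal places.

From M_n = 0.85 f'_c a b (d − a/2):
a = d − √(d² − 2M_n/(0.85 f'_c b)) = 31 − √(31² − 2 × 6370/(0.85 × 5 × 13)) = 3.974 in.
A_s = 0.85 f'_c a b / f_y = 0.85 × 5 × 3.974 × 13 / 60 = 3.659 in².

A_s ≈ 3.66 in²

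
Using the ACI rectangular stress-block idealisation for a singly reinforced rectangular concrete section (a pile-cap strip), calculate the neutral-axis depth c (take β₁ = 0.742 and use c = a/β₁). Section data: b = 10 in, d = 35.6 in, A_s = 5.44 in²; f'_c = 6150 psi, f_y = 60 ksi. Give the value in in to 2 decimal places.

c ≈ 8.41 in

T = A_s f_y = 5.44 × 60 = 326.4 kips.
a = T/(0.85 f'_c b) = 326.4/(0.85 × 6.15 × 10) = 6.2439 in.
With β₁ = 0.742, c = a/β₁ = 6.2439/0.742 = 8.41 in.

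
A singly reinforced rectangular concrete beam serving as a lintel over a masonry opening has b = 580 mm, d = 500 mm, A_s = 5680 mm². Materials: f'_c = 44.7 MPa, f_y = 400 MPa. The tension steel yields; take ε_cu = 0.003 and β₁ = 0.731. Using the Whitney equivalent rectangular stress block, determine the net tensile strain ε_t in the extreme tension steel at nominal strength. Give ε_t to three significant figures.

a = A_s f_y/(0.85 f'_c b) = 103.10 mm.
β₁ = 0.731, so c = a/β₁ = 103.10/0.731 = 141.04 mm.
From the linear strain diagram with ε_cu = 0.003: ε_t = 0.003 (d − c)/c = 0.003 × (500 − 141.04)/141.04 = 0.00764.
Since ε_t ≥ 0.005, the section is tension-controlled.

ε_t ≈ 0.00764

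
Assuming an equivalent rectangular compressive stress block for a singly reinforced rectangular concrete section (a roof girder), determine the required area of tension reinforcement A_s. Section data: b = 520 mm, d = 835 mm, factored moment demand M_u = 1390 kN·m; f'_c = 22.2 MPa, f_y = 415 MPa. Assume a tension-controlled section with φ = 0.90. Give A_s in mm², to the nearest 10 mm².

M_n = M_u/φ = 1390/0.90 = 1544.44 kN·m.
With M_n = 0.85 f'_c a b (d − a/2), solve the quadratic for a:
a = d − √(d² − 2M_n/(0.85 f'_c b)) = 835 − √(835² − 2 × 1544.44×10⁶/(0.85 × 22.2 × 520)) = 216.59 mm.
A_s = 0.85 f'_c a b / f_y = 0.85 × 22.2 × 216.59 × 520 / 415 = 5121.1 mm².

A_s ≈ 5120 mm²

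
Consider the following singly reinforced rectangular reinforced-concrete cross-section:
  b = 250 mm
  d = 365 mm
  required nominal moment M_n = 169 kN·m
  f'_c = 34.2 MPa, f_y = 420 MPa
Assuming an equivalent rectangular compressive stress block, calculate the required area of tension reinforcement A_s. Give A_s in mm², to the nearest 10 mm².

A_s ≈ 1220 mm²

With M_n = 0.85 f'_c a b (d − a/2), solve the quadratic for a:
a = d − √(d² − 2M_n/(0.85 f'_c b)) = 365 − √(365² − 2 × 169×10⁶/(0.85 × 34.2 × 250)) = 70.52 mm.
A_s = 0.85 f'_c a b / f_y = 0.85 × 34.2 × 70.52 × 250 / 420 = 1220.2 mm².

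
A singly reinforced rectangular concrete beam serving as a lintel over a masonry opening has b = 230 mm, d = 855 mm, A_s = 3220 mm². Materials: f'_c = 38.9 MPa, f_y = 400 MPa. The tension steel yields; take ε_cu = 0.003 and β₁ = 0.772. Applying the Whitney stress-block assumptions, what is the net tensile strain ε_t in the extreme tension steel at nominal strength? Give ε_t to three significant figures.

ε_t ≈ 0.00869

a = A_s f_y/(0.85 f'_c b) = 169.36 mm.
β₁ = 0.772, so c = a/β₁ = 169.36/0.772 = 219.38 mm.
From the linear strain diagram with ε_cu = 0.003: ε_t = 0.003 (d − c)/c = 0.003 × (855 − 219.38)/219.38 = 0.00869.
Since ε_t ≥ 0.005, the section is tension-controlled.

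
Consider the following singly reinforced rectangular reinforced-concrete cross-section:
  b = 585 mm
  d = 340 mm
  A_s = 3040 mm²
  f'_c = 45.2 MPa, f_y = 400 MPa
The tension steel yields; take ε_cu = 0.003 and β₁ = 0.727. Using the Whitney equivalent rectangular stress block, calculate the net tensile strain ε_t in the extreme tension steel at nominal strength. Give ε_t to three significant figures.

ε_t ≈ 0.0107

a = A_s f_y/(0.85 f'_c b) = 54.10 mm.
β₁ = 0.727, so c = a/β₁ = 54.10/0.727 = 74.42 mm.
From the linear strain diagram with ε_cu = 0.003: ε_t = 0.003 (d − c)/c = 0.003 × (340 − 74.42)/74.42 = 0.0107.
Since ε_t ≥ 0.005, the section is tension-controlled.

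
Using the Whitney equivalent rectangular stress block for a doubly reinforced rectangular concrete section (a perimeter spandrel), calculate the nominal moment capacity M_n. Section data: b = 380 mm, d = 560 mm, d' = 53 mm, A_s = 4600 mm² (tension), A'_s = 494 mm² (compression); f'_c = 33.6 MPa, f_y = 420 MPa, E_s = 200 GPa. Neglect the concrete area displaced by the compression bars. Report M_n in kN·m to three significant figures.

M_n ≈ 934 kN·m

Assume both tension and compression steel yield.
Net tension couple steel: A_s − A'_s = 4106 mm².
a = (A_s − A'_s) f_y / (0.85 f'_c b) = 1724520/(0.85 × 33.6 × 380) = 158.90 mm.
c = a/β₁ = 158.90/0.81 = 196.17 mm; ε'_s = 0.003(c − d')/c = 0.0022 ≥ f_y/E_s = 0.0021, so compression steel does yield.
M_n = (A_s − A'_s) f_y (d − a/2) + A'_s f_y (d − d') = [1724520 × (560 − 79.45) + 207480 × (560 − 53)] × 10⁻⁶ = 828.72 + 105.19 = 933.91 kN·m.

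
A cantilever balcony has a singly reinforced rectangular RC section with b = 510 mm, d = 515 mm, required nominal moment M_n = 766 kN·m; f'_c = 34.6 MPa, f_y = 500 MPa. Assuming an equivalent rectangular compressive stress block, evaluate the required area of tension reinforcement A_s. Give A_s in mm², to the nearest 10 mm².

A_s ≈ 3330 mm²

With M_n = 0.85 f'_c a b (d − a/2), solve the quadratic for a:
a = d − √(d² − 2M_n/(0.85 f'_c b)) = 515 − √(515² − 2 × 766×10⁶/(0.85 × 34.6 × 510)) = 111.16 mm.
A_s = 0.85 f'_c a b / f_y = 0.85 × 34.6 × 111.16 × 510 / 500 = 3334.6 mm².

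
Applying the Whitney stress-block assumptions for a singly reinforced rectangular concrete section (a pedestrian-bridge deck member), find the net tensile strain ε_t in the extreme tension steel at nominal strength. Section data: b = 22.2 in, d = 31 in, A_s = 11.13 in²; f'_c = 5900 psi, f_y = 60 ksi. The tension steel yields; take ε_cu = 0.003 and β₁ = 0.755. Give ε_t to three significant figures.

a = A_s f_y/(0.85 f'_c b) = 5.998 in.
β₁ = 0.755, so c = a/β₁ = 5.998/0.755 = 7.944 in.
From the linear strain diagram with ε_cu = 0.003: ε_t = 0.003 (d − c)/c = 0.003 × (31 − 7.944)/7.944 = 0.00871.
Since ε_t ≥ 0.005, the section is tension-controlled.

ε_t ≈ 0.00871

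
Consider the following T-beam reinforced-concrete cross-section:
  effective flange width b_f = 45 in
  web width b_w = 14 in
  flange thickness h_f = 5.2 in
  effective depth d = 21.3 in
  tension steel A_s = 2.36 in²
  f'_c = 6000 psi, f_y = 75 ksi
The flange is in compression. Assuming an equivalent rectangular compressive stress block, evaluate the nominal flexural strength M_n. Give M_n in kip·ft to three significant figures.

M_n ≈ 308 kip·ft

Tension: T = A_s f_y = 2.36 × 75 = 177 kips.
Try a within the flange: a = T/(0.85 f'_c b_f) = 177/(0.85 × 6 × 45) = 0.771 in.
Since a = 0.771 ≤ h_f = 5.2 in, the stress block lies entirely in the flange; analyse as a rectangular beam of width b_f.
M_n = T(d − a/2) = 177 × (21.3 − 0.3855) = 3701.9 kip·in.
M_n = 3701.9/12 = 308.49 kip·ft.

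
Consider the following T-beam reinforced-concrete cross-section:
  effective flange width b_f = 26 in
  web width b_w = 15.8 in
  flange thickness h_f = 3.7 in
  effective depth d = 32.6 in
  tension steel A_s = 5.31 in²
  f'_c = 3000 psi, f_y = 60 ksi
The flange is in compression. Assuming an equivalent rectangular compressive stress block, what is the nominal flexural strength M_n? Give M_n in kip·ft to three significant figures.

Tension: T = A_s f_y = 5.31 × 60 = 318.6 kips.
Try a within the flange: a = T/(0.85 f'_c b_f) = 318.6/(0.85 × 3 × 26) = 4.805 in.
a = 4.805 > h_f = 3.7 in: the block extends into the web. Split into flange-overhang and web parts.
C_f = 0.85 f'_c (b_f − b_w) h_f = 0.85 × 3 × (26 − 15.8) × 3.7 = 96.2 kips.
Remaining web compression depth: a_w = (T − C_f)/(0.85 f'_c b_w) = (318.6 − 96.2)/(0.85 × 3 × 15.8) = 5.520 in.
M_n = C_f(d − h_f/2) + (T − C_f)(d − a_w/2) = 96.2 × (32.6 − 1.85) + 222.4 × (32.6 − 2.76) = 2958.2 + 6636.4 = 9594.6 kip·in.
M_n = 9594.6/12 = 799.55 kip·ft.

M_n ≈ 800 kip·ft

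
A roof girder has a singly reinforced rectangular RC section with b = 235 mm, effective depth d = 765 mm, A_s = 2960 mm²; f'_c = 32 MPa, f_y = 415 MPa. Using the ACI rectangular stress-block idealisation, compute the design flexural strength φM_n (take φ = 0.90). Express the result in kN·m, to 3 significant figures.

φM_n ≈ 740 kN·m

T = A_s f_y = 2960 × 415 = 1228400 N = 1228.4 kN.
From C = T: a = T/(0.85 f'_c b) = 1228400/(0.85 × 32 × 235) = 192.18 mm.
M_n = T(d − a/2) = 1228.4 kN × (765 − 96.09) mm = 821.69 kN·m.
φM_n = 0.90 × 821.69 = 739.52 kN·m.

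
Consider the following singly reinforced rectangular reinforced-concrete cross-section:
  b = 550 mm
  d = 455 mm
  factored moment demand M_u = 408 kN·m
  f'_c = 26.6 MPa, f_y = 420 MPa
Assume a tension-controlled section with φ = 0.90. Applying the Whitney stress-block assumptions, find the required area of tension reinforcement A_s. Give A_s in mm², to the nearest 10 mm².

M_n = M_u/φ = 408/0.90 = 453.333 kN·m.
With M_n = 0.85 f'_c a b (d − a/2), solve the quadratic for a:
a = d − √(d² − 2M_n/(0.85 f'_c b)) = 455 − √(455² − 2 × 453.333×10⁶/(0.85 × 26.6 × 550)) = 88.78 mm.
A_s = 0.85 f'_c a b / f_y = 0.85 × 26.6 × 88.78 × 550 / 420 = 2628.6 mm².

A_s ≈ 2630 mm²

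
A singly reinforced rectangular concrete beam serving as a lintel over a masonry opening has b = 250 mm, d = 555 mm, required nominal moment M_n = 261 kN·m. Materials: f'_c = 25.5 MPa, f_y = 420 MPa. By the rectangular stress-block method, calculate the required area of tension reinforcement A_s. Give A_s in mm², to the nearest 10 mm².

A_s ≈ 1220 mm²

With M_n = 0.85 f'_c a b (d − a/2), solve the quadratic for a:
a = d − √(d² − 2M_n/(0.85 f'_c b)) = 555 − √(555² − 2 × 261×10⁶/(0.85 × 25.5 × 250)) = 94.90 mm.
A_s = 0.85 f'_c a b / f_y = 0.85 × 25.5 × 94.90 × 250 / 420 = 1224.4 mm².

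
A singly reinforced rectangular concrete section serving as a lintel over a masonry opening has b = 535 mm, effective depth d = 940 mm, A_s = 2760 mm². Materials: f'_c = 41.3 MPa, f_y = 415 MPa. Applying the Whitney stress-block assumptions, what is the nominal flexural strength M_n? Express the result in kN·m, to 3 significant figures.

M_n ≈ 1040 kN·m

T = A_s f_y = 2760 × 415 = 1145400 N = 1145.4 kN.
From C = T: a = T/(0.85 f'_c b) = 1145400/(0.85 × 41.3 × 535) = 60.99 mm.
M_n = T(d − a/2) = 1145.4 kN × (940 − 30.495) mm = 1041.75 kN·m.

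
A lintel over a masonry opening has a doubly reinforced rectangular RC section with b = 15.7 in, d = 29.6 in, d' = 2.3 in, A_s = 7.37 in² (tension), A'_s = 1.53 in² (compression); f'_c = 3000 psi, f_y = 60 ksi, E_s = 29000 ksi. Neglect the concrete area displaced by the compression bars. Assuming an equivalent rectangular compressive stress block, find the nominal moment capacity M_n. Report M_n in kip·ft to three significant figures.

M_n ≈ 945 kip·ft

Assume both steels yield.
a = (A_s − A'_s) f_y/(0.85 f'_c b) = (7.37 − 1.53) × 60/(0.85 × 3 × 15.7) = 8.752 in.
c = a/β₁ = 8.752/0.85 = 10.296 in; ε'_s = 0.003(c − d')/c = 0.0023 ≥ ε_y = 0.0021, so the compression steel yields.
M_n = (A_s − A'_s) f_y (d − a/2) + A'_s f_y (d − d') = 350.4 × (29.6 − 4.376) + 91.8 × (29.6 − 2.3) = 8838.5 + 2506.1 = 11344.6 kip·in = 11344.6/12 = 945.38 kip·ft.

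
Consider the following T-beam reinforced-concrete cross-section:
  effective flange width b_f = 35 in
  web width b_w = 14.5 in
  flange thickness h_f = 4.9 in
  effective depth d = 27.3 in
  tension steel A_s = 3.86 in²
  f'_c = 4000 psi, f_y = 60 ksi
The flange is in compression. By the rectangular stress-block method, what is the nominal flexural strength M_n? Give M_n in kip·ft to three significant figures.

M_n ≈ 508 kip·ft

Tension: T = A_s f_y = 3.86 × 60 = 231.6 kips.
Try a within the flange: a = T/(0.85 f'_c b_f) = 231.6/(0.85 × 4 × 35) = 1.946 in.
Since a = 1.946 ≤ h_f = 4.9 in, the stress block lies entirely in the flange; analyse as a rectangular beam of width b_f.
M_n = T(d − a/2) = 231.6 × (27.3 − 0.973) = 6097.3 kip·in.
M_n = 6097.3/12 = 508.11 kip·ft.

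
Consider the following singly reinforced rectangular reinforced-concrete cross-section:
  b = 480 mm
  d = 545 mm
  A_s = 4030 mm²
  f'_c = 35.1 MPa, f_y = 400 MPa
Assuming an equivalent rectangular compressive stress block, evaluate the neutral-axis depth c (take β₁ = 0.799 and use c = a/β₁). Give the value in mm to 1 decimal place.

c ≈ 140.9 mm

T = A_s f_y = 4030 × 400 = 1612000 N = 1612 kN.
Setting C = 0.85 f'_c a b equal to T: a = 1612000/(0.85 × 35.1 × 480) = 112.564 mm.
With β₁ = 0.799, c = a/β₁ = 112.564/0.799 = 140.9 mm.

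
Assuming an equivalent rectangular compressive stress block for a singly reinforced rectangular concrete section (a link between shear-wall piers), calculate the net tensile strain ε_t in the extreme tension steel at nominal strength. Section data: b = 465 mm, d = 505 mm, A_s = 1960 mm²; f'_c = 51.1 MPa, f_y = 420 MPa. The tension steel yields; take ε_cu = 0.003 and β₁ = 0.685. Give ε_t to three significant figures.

ε_t ≈ 0.0225

a = A_s f_y/(0.85 f'_c b) = 40.76 mm.
β₁ = 0.685, so c = a/β₁ = 40.76/0.685 = 59.50 mm.
From the linear strain diagram with ε_cu = 0.003: ε_t = 0.003 (d − c)/c = 0.003 × (505 − 59.50)/59.50 = 0.0225.
Since ε_t ≥ 0.005, the section is tension-controlled.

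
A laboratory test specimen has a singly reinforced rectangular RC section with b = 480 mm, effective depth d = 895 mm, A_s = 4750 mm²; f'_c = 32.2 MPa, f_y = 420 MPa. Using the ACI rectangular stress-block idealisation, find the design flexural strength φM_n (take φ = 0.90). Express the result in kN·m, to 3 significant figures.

T = A_s f_y = 4750 × 420 = 1995000 N = 1995 kN.
From C = T: a = T/(0.85 f'_c b) = 1995000/(0.85 × 32.2 × 480) = 151.85 mm.
M_n = T(d − a/2) = 1995 kN × (895 − 75.925) mm = 1634.05 kN·m.
φM_n = 0.90 × 1634.05 = 1470.65 kN·m.

φM_n ≈ 1470 kN·m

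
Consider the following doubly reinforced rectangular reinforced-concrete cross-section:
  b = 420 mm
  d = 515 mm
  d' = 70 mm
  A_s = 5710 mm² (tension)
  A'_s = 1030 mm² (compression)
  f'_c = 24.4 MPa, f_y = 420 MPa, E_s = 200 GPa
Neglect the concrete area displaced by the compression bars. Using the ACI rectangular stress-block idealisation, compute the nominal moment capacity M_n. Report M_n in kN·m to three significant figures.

M_n ≈ 983 kN·m

Assume both tension and compression steel yield.
Net tension couple steel: A_s − A'_s = 4680 mm².
a = (A_s − A'_s) f_y / (0.85 f'_c b) = 1965600/(0.85 × 24.4 × 420) = 225.65 mm.
c = a/β₁ = 225.65/0.85 = 265.47 mm; ε'_s = 0.003(c − d')/c = 0.0022 ≥ f_y/E_s = 0.0021, so compression steel does yield.
M_n = (A_s − A'_s) f_y (d − a/2) + A'_s f_y (d − d') = [1965600 × (515 − 112.825) + 432600 × (515 − 70)] × 10⁻⁶ = 790.52 + 192.51 = 983.03 kN·m.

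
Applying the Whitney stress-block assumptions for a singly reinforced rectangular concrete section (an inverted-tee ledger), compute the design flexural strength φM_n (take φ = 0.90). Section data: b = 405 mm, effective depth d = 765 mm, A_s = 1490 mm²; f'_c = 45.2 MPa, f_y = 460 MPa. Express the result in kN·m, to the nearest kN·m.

T = A_s f_y = 1490 × 460 = 685400 N = 685.4 kN.
From C = T: a = T/(0.85 f'_c b) = 685400/(0.85 × 45.2 × 405) = 44.05 mm.
M_n = T(d − a/2) = 685.4 kN × (765 − 22.025) mm = 509.24 kN·m.
φM_n = 0.90 × 509.24 = 458.32 kN·m.

φM_n ≈ 458 kN·m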